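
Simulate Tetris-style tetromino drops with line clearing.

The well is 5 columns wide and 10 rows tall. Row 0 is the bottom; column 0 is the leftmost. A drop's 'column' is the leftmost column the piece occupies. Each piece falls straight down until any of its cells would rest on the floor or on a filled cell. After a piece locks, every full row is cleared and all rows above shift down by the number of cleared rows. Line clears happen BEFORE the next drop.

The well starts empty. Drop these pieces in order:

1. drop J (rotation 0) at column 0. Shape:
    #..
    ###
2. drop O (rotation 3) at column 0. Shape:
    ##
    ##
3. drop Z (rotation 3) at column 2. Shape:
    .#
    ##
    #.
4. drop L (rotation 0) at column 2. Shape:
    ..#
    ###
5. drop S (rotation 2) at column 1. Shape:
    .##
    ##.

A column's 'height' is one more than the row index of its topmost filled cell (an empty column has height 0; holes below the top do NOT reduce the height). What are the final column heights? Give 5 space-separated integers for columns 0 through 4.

Answer: 4 6 7 7 6

Derivation:
Drop 1: J rot0 at col 0 lands with bottom-row=0; cleared 0 line(s) (total 0); column heights now [2 1 1 0 0], max=2
Drop 2: O rot3 at col 0 lands with bottom-row=2; cleared 0 line(s) (total 0); column heights now [4 4 1 0 0], max=4
Drop 3: Z rot3 at col 2 lands with bottom-row=1; cleared 0 line(s) (total 0); column heights now [4 4 3 4 0], max=4
Drop 4: L rot0 at col 2 lands with bottom-row=4; cleared 0 line(s) (total 0); column heights now [4 4 5 5 6], max=6
Drop 5: S rot2 at col 1 lands with bottom-row=5; cleared 0 line(s) (total 0); column heights now [4 6 7 7 6], max=7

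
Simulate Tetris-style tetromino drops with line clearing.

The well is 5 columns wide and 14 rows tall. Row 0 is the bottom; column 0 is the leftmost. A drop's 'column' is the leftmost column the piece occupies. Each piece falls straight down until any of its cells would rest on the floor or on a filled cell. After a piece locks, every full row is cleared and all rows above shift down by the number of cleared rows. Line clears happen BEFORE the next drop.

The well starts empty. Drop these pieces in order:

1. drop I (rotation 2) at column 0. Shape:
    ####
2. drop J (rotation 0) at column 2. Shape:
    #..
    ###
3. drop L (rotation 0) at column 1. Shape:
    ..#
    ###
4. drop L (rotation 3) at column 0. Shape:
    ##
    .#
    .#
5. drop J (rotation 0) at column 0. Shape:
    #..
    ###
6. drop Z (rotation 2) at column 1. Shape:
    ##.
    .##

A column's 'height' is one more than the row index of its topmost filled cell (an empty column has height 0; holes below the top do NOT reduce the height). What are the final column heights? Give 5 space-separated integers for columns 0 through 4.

Drop 1: I rot2 at col 0 lands with bottom-row=0; cleared 0 line(s) (total 0); column heights now [1 1 1 1 0], max=1
Drop 2: J rot0 at col 2 lands with bottom-row=1; cleared 0 line(s) (total 0); column heights now [1 1 3 2 2], max=3
Drop 3: L rot0 at col 1 lands with bottom-row=3; cleared 0 line(s) (total 0); column heights now [1 4 4 5 2], max=5
Drop 4: L rot3 at col 0 lands with bottom-row=4; cleared 0 line(s) (total 0); column heights now [7 7 4 5 2], max=7
Drop 5: J rot0 at col 0 lands with bottom-row=7; cleared 0 line(s) (total 0); column heights now [9 8 8 5 2], max=9
Drop 6: Z rot2 at col 1 lands with bottom-row=8; cleared 0 line(s) (total 0); column heights now [9 10 10 9 2], max=10

Answer: 9 10 10 9 2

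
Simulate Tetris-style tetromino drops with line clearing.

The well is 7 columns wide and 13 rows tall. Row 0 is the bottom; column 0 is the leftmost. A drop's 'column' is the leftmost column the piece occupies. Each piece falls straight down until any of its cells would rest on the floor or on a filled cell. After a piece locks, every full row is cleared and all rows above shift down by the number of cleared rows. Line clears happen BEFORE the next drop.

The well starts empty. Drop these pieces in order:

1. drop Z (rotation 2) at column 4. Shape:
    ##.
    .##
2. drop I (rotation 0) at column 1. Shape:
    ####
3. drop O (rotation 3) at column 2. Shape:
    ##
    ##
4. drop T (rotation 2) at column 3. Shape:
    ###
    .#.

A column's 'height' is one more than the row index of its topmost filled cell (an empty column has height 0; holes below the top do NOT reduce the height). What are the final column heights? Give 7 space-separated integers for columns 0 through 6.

Answer: 0 3 5 6 6 6 1

Derivation:
Drop 1: Z rot2 at col 4 lands with bottom-row=0; cleared 0 line(s) (total 0); column heights now [0 0 0 0 2 2 1], max=2
Drop 2: I rot0 at col 1 lands with bottom-row=2; cleared 0 line(s) (total 0); column heights now [0 3 3 3 3 2 1], max=3
Drop 3: O rot3 at col 2 lands with bottom-row=3; cleared 0 line(s) (total 0); column heights now [0 3 5 5 3 2 1], max=5
Drop 4: T rot2 at col 3 lands with bottom-row=4; cleared 0 line(s) (total 0); column heights now [0 3 5 6 6 6 1], max=6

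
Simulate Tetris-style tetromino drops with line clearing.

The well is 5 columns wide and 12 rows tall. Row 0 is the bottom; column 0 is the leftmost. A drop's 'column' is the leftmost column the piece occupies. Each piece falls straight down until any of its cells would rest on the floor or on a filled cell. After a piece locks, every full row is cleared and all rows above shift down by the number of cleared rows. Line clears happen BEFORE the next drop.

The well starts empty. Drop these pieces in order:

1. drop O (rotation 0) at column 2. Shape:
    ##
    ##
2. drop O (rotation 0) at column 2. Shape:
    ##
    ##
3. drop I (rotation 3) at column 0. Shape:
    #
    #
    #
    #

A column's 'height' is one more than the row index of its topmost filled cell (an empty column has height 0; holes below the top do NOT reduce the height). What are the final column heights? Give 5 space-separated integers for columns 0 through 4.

Drop 1: O rot0 at col 2 lands with bottom-row=0; cleared 0 line(s) (total 0); column heights now [0 0 2 2 0], max=2
Drop 2: O rot0 at col 2 lands with bottom-row=2; cleared 0 line(s) (total 0); column heights now [0 0 4 4 0], max=4
Drop 3: I rot3 at col 0 lands with bottom-row=0; cleared 0 line(s) (total 0); column heights now [4 0 4 4 0], max=4

Answer: 4 0 4 4 0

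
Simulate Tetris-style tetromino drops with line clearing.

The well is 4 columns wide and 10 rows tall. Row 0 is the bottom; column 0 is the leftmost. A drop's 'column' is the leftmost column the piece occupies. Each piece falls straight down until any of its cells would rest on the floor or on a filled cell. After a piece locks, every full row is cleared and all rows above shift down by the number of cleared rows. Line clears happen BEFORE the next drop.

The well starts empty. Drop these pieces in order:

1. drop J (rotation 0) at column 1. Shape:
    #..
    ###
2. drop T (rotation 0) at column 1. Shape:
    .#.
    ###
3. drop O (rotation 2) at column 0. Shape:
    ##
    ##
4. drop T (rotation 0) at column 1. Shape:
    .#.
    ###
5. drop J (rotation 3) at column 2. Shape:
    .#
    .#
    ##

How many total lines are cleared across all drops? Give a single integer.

Answer: 0

Derivation:
Drop 1: J rot0 at col 1 lands with bottom-row=0; cleared 0 line(s) (total 0); column heights now [0 2 1 1], max=2
Drop 2: T rot0 at col 1 lands with bottom-row=2; cleared 0 line(s) (total 0); column heights now [0 3 4 3], max=4
Drop 3: O rot2 at col 0 lands with bottom-row=3; cleared 0 line(s) (total 0); column heights now [5 5 4 3], max=5
Drop 4: T rot0 at col 1 lands with bottom-row=5; cleared 0 line(s) (total 0); column heights now [5 6 7 6], max=7
Drop 5: J rot3 at col 2 lands with bottom-row=7; cleared 0 line(s) (total 0); column heights now [5 6 8 10], max=10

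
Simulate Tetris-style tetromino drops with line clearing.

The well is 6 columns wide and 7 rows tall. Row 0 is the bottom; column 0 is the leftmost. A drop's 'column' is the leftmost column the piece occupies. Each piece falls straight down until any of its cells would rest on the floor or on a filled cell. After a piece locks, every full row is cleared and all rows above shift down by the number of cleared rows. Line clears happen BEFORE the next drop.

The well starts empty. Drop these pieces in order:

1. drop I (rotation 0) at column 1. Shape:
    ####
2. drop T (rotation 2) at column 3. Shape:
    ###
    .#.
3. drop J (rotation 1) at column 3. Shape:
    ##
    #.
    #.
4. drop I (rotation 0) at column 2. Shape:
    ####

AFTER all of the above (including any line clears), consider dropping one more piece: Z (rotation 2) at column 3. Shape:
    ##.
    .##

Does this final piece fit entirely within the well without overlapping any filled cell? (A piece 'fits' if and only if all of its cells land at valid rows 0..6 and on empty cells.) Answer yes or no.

Answer: no

Derivation:
Drop 1: I rot0 at col 1 lands with bottom-row=0; cleared 0 line(s) (total 0); column heights now [0 1 1 1 1 0], max=1
Drop 2: T rot2 at col 3 lands with bottom-row=1; cleared 0 line(s) (total 0); column heights now [0 1 1 3 3 3], max=3
Drop 3: J rot1 at col 3 lands with bottom-row=3; cleared 0 line(s) (total 0); column heights now [0 1 1 6 6 3], max=6
Drop 4: I rot0 at col 2 lands with bottom-row=6; cleared 0 line(s) (total 0); column heights now [0 1 7 7 7 7], max=7
Test piece Z rot2 at col 3 (width 3): heights before test = [0 1 7 7 7 7]; fits = False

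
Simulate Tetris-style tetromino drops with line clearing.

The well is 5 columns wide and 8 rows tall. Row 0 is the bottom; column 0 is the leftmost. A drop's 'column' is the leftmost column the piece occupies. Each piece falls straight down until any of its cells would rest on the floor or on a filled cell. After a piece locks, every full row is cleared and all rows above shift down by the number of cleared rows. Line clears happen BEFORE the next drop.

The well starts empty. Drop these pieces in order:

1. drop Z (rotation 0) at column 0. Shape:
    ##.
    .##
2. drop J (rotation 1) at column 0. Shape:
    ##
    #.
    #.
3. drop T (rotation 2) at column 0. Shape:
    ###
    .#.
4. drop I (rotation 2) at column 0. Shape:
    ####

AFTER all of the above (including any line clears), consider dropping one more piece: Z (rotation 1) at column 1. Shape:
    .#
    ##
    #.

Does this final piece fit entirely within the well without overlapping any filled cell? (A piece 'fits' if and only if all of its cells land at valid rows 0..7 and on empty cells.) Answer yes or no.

Answer: no

Derivation:
Drop 1: Z rot0 at col 0 lands with bottom-row=0; cleared 0 line(s) (total 0); column heights now [2 2 1 0 0], max=2
Drop 2: J rot1 at col 0 lands with bottom-row=2; cleared 0 line(s) (total 0); column heights now [5 5 1 0 0], max=5
Drop 3: T rot2 at col 0 lands with bottom-row=5; cleared 0 line(s) (total 0); column heights now [7 7 7 0 0], max=7
Drop 4: I rot2 at col 0 lands with bottom-row=7; cleared 0 line(s) (total 0); column heights now [8 8 8 8 0], max=8
Test piece Z rot1 at col 1 (width 2): heights before test = [8 8 8 8 0]; fits = False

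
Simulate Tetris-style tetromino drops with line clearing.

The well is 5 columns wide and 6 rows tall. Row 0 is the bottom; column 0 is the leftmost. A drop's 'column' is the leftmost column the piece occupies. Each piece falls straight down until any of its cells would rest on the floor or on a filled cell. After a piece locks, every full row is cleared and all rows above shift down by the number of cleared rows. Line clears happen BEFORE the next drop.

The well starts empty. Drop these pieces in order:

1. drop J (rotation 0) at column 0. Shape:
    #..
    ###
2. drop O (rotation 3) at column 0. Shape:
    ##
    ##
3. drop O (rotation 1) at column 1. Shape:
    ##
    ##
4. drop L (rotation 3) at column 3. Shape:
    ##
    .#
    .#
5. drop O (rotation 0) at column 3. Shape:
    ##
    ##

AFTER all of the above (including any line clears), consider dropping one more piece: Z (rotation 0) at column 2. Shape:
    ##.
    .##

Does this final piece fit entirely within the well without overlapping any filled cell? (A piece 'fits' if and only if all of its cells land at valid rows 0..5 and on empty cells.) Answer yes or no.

Answer: no

Derivation:
Drop 1: J rot0 at col 0 lands with bottom-row=0; cleared 0 line(s) (total 0); column heights now [2 1 1 0 0], max=2
Drop 2: O rot3 at col 0 lands with bottom-row=2; cleared 0 line(s) (total 0); column heights now [4 4 1 0 0], max=4
Drop 3: O rot1 at col 1 lands with bottom-row=4; cleared 0 line(s) (total 0); column heights now [4 6 6 0 0], max=6
Drop 4: L rot3 at col 3 lands with bottom-row=0; cleared 0 line(s) (total 0); column heights now [4 6 6 3 3], max=6
Drop 5: O rot0 at col 3 lands with bottom-row=3; cleared 0 line(s) (total 0); column heights now [4 6 6 5 5], max=6
Test piece Z rot0 at col 2 (width 3): heights before test = [4 6 6 5 5]; fits = False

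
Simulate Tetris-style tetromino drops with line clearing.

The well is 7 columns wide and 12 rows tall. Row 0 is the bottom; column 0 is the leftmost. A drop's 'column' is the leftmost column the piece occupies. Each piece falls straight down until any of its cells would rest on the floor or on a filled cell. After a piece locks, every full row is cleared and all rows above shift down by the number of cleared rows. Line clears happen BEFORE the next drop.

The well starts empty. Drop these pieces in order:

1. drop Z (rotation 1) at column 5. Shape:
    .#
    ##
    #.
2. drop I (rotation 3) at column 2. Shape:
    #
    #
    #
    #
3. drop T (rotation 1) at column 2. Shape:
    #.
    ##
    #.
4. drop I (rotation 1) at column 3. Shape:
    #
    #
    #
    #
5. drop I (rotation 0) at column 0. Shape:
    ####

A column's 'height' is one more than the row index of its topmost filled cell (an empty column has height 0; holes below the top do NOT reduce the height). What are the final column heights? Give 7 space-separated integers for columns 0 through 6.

Answer: 11 11 11 11 0 2 3

Derivation:
Drop 1: Z rot1 at col 5 lands with bottom-row=0; cleared 0 line(s) (total 0); column heights now [0 0 0 0 0 2 3], max=3
Drop 2: I rot3 at col 2 lands with bottom-row=0; cleared 0 line(s) (total 0); column heights now [0 0 4 0 0 2 3], max=4
Drop 3: T rot1 at col 2 lands with bottom-row=4; cleared 0 line(s) (total 0); column heights now [0 0 7 6 0 2 3], max=7
Drop 4: I rot1 at col 3 lands with bottom-row=6; cleared 0 line(s) (total 0); column heights now [0 0 7 10 0 2 3], max=10
Drop 5: I rot0 at col 0 lands with bottom-row=10; cleared 0 line(s) (total 0); column heights now [11 11 11 11 0 2 3], max=11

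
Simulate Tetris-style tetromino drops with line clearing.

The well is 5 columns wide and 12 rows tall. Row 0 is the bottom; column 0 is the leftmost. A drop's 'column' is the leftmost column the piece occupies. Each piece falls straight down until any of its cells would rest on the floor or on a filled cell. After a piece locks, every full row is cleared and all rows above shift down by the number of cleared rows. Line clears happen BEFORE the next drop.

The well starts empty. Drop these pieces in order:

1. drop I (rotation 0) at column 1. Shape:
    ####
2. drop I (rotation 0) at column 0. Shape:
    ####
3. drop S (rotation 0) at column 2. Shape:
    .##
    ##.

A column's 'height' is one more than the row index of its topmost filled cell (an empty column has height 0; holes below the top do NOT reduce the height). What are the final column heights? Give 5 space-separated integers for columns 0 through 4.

Drop 1: I rot0 at col 1 lands with bottom-row=0; cleared 0 line(s) (total 0); column heights now [0 1 1 1 1], max=1
Drop 2: I rot0 at col 0 lands with bottom-row=1; cleared 0 line(s) (total 0); column heights now [2 2 2 2 1], max=2
Drop 3: S rot0 at col 2 lands with bottom-row=2; cleared 0 line(s) (total 0); column heights now [2 2 3 4 4], max=4

Answer: 2 2 3 4 4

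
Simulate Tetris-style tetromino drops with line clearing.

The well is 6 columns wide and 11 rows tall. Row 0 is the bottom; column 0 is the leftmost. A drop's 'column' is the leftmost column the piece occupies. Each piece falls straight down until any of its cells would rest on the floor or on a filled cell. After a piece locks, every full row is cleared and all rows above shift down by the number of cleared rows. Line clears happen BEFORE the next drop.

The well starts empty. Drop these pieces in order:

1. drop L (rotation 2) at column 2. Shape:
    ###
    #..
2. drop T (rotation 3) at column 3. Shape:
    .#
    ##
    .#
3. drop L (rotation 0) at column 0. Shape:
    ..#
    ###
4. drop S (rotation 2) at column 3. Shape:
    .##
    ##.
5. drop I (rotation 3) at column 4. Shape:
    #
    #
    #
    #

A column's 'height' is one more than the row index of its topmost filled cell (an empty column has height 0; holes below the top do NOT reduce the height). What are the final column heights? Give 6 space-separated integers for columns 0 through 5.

Answer: 3 3 4 6 11 7

Derivation:
Drop 1: L rot2 at col 2 lands with bottom-row=0; cleared 0 line(s) (total 0); column heights now [0 0 2 2 2 0], max=2
Drop 2: T rot3 at col 3 lands with bottom-row=2; cleared 0 line(s) (total 0); column heights now [0 0 2 4 5 0], max=5
Drop 3: L rot0 at col 0 lands with bottom-row=2; cleared 0 line(s) (total 0); column heights now [3 3 4 4 5 0], max=5
Drop 4: S rot2 at col 3 lands with bottom-row=5; cleared 0 line(s) (total 0); column heights now [3 3 4 6 7 7], max=7
Drop 5: I rot3 at col 4 lands with bottom-row=7; cleared 0 line(s) (total 0); column heights now [3 3 4 6 11 7], max=11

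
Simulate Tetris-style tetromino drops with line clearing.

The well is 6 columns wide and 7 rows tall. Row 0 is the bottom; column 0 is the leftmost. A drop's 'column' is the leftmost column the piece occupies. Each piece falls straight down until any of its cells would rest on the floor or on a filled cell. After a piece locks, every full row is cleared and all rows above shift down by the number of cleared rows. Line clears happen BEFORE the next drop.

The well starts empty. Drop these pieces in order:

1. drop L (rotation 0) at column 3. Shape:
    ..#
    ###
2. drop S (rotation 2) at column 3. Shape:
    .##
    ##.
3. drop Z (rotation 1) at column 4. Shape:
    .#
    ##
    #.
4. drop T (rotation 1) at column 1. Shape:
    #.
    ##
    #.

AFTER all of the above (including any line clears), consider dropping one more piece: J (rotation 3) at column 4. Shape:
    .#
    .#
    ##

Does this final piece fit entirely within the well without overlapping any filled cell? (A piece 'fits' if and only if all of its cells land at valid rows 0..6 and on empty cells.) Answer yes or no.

Answer: no

Derivation:
Drop 1: L rot0 at col 3 lands with bottom-row=0; cleared 0 line(s) (total 0); column heights now [0 0 0 1 1 2], max=2
Drop 2: S rot2 at col 3 lands with bottom-row=1; cleared 0 line(s) (total 0); column heights now [0 0 0 2 3 3], max=3
Drop 3: Z rot1 at col 4 lands with bottom-row=3; cleared 0 line(s) (total 0); column heights now [0 0 0 2 5 6], max=6
Drop 4: T rot1 at col 1 lands with bottom-row=0; cleared 0 line(s) (total 0); column heights now [0 3 2 2 5 6], max=6
Test piece J rot3 at col 4 (width 2): heights before test = [0 3 2 2 5 6]; fits = False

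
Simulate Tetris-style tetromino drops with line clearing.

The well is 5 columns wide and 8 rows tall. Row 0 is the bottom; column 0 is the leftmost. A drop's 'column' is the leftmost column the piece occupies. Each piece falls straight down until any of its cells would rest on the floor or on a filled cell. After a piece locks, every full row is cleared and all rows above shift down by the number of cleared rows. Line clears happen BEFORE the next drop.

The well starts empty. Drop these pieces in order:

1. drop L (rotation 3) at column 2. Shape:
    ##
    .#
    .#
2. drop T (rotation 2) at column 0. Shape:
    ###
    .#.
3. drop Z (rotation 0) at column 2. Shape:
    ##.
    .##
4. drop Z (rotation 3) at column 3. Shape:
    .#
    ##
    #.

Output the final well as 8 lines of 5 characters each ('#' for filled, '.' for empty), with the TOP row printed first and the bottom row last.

Drop 1: L rot3 at col 2 lands with bottom-row=0; cleared 0 line(s) (total 0); column heights now [0 0 3 3 0], max=3
Drop 2: T rot2 at col 0 lands with bottom-row=2; cleared 0 line(s) (total 0); column heights now [4 4 4 3 0], max=4
Drop 3: Z rot0 at col 2 lands with bottom-row=3; cleared 1 line(s) (total 1); column heights now [0 3 4 4 0], max=4
Drop 4: Z rot3 at col 3 lands with bottom-row=4; cleared 0 line(s) (total 1); column heights now [0 3 4 6 7], max=7

Answer: .....
....#
...##
...#.
..##.
.###.
...#.
...#.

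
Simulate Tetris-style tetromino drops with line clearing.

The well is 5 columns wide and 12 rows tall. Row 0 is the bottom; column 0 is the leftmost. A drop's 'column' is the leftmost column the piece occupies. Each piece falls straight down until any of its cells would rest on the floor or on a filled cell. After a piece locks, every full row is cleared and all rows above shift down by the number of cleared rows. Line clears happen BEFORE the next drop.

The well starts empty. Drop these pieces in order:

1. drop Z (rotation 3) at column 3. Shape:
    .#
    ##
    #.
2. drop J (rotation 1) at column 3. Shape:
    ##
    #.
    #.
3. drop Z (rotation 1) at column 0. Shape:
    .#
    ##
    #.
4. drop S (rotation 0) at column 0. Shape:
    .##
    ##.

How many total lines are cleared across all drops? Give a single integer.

Answer: 0

Derivation:
Drop 1: Z rot3 at col 3 lands with bottom-row=0; cleared 0 line(s) (total 0); column heights now [0 0 0 2 3], max=3
Drop 2: J rot1 at col 3 lands with bottom-row=2; cleared 0 line(s) (total 0); column heights now [0 0 0 5 5], max=5
Drop 3: Z rot1 at col 0 lands with bottom-row=0; cleared 0 line(s) (total 0); column heights now [2 3 0 5 5], max=5
Drop 4: S rot0 at col 0 lands with bottom-row=3; cleared 0 line(s) (total 0); column heights now [4 5 5 5 5], max=5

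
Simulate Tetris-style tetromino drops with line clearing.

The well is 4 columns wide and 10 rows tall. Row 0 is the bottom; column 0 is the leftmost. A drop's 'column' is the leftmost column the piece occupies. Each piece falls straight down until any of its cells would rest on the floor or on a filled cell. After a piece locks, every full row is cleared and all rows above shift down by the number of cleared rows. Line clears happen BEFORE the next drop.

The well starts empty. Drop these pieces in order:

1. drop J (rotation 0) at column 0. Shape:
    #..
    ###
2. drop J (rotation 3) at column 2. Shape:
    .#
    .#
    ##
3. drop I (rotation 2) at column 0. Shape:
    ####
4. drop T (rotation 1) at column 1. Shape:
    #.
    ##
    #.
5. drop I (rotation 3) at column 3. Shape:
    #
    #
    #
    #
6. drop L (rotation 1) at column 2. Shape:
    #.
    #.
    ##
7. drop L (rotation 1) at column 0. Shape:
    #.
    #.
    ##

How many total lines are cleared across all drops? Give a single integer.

Drop 1: J rot0 at col 0 lands with bottom-row=0; cleared 0 line(s) (total 0); column heights now [2 1 1 0], max=2
Drop 2: J rot3 at col 2 lands with bottom-row=1; cleared 0 line(s) (total 0); column heights now [2 1 2 4], max=4
Drop 3: I rot2 at col 0 lands with bottom-row=4; cleared 1 line(s) (total 1); column heights now [2 1 2 4], max=4
Drop 4: T rot1 at col 1 lands with bottom-row=1; cleared 1 line(s) (total 2); column heights now [1 3 2 3], max=3
Drop 5: I rot3 at col 3 lands with bottom-row=3; cleared 0 line(s) (total 2); column heights now [1 3 2 7], max=7
Drop 6: L rot1 at col 2 lands with bottom-row=7; cleared 0 line(s) (total 2); column heights now [1 3 10 8], max=10
Drop 7: L rot1 at col 0 lands with bottom-row=3; cleared 0 line(s) (total 2); column heights now [6 4 10 8], max=10

Answer: 2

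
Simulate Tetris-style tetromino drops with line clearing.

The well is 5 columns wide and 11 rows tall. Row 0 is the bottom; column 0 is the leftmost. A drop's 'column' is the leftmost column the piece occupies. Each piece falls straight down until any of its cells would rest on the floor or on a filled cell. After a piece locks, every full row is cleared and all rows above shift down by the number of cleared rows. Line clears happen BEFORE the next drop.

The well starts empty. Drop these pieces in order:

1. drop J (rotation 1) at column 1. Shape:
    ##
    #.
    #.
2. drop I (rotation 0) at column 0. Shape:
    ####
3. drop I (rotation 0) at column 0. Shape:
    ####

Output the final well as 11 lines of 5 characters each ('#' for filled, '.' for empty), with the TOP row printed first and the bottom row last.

Drop 1: J rot1 at col 1 lands with bottom-row=0; cleared 0 line(s) (total 0); column heights now [0 3 3 0 0], max=3
Drop 2: I rot0 at col 0 lands with bottom-row=3; cleared 0 line(s) (total 0); column heights now [4 4 4 4 0], max=4
Drop 3: I rot0 at col 0 lands with bottom-row=4; cleared 0 line(s) (total 0); column heights now [5 5 5 5 0], max=5

Answer: .....
.....
.....
.....
.....
.....
####.
####.
.##..
.#...
.#...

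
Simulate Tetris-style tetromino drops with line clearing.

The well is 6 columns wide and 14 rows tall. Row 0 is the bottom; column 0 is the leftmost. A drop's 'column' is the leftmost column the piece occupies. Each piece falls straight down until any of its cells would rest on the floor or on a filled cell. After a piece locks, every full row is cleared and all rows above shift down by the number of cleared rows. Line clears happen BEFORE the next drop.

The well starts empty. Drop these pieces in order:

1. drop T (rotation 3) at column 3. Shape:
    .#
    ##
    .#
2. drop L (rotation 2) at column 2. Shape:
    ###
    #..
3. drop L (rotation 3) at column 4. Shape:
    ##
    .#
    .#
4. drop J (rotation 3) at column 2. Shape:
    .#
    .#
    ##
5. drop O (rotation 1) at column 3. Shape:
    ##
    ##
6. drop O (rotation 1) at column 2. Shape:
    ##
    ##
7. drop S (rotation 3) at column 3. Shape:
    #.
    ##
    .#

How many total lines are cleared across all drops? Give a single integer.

Drop 1: T rot3 at col 3 lands with bottom-row=0; cleared 0 line(s) (total 0); column heights now [0 0 0 2 3 0], max=3
Drop 2: L rot2 at col 2 lands with bottom-row=2; cleared 0 line(s) (total 0); column heights now [0 0 4 4 4 0], max=4
Drop 3: L rot3 at col 4 lands with bottom-row=2; cleared 0 line(s) (total 0); column heights now [0 0 4 4 5 5], max=5
Drop 4: J rot3 at col 2 lands with bottom-row=4; cleared 0 line(s) (total 0); column heights now [0 0 5 7 5 5], max=7
Drop 5: O rot1 at col 3 lands with bottom-row=7; cleared 0 line(s) (total 0); column heights now [0 0 5 9 9 5], max=9
Drop 6: O rot1 at col 2 lands with bottom-row=9; cleared 0 line(s) (total 0); column heights now [0 0 11 11 9 5], max=11
Drop 7: S rot3 at col 3 lands with bottom-row=10; cleared 0 line(s) (total 0); column heights now [0 0 11 13 12 5], max=13

Answer: 0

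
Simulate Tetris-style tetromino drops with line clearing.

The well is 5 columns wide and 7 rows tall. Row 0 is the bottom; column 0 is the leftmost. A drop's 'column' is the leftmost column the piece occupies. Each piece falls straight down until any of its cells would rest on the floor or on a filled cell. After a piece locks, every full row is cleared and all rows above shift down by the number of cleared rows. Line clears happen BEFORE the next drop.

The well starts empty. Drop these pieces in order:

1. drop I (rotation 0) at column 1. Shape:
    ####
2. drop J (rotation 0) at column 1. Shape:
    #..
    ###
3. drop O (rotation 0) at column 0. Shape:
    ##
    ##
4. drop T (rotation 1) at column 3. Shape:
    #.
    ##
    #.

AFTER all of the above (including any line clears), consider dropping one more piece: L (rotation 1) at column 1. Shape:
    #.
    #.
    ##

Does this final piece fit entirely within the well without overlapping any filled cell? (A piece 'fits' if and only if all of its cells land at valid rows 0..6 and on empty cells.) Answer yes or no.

Answer: no

Derivation:
Drop 1: I rot0 at col 1 lands with bottom-row=0; cleared 0 line(s) (total 0); column heights now [0 1 1 1 1], max=1
Drop 2: J rot0 at col 1 lands with bottom-row=1; cleared 0 line(s) (total 0); column heights now [0 3 2 2 1], max=3
Drop 3: O rot0 at col 0 lands with bottom-row=3; cleared 0 line(s) (total 0); column heights now [5 5 2 2 1], max=5
Drop 4: T rot1 at col 3 lands with bottom-row=2; cleared 0 line(s) (total 0); column heights now [5 5 2 5 4], max=5
Test piece L rot1 at col 1 (width 2): heights before test = [5 5 2 5 4]; fits = False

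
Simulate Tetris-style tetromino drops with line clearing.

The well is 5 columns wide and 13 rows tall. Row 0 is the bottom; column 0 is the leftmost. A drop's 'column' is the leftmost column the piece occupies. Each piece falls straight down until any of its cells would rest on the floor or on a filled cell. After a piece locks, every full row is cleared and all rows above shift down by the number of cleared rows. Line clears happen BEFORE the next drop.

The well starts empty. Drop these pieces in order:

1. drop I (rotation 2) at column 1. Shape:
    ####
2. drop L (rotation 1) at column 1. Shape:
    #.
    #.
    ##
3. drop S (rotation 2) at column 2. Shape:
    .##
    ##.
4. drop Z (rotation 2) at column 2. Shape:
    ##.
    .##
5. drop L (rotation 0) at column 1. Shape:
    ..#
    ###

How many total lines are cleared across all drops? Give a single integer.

Answer: 0

Derivation:
Drop 1: I rot2 at col 1 lands with bottom-row=0; cleared 0 line(s) (total 0); column heights now [0 1 1 1 1], max=1
Drop 2: L rot1 at col 1 lands with bottom-row=1; cleared 0 line(s) (total 0); column heights now [0 4 2 1 1], max=4
Drop 3: S rot2 at col 2 lands with bottom-row=2; cleared 0 line(s) (total 0); column heights now [0 4 3 4 4], max=4
Drop 4: Z rot2 at col 2 lands with bottom-row=4; cleared 0 line(s) (total 0); column heights now [0 4 6 6 5], max=6
Drop 5: L rot0 at col 1 lands with bottom-row=6; cleared 0 line(s) (total 0); column heights now [0 7 7 8 5], max=8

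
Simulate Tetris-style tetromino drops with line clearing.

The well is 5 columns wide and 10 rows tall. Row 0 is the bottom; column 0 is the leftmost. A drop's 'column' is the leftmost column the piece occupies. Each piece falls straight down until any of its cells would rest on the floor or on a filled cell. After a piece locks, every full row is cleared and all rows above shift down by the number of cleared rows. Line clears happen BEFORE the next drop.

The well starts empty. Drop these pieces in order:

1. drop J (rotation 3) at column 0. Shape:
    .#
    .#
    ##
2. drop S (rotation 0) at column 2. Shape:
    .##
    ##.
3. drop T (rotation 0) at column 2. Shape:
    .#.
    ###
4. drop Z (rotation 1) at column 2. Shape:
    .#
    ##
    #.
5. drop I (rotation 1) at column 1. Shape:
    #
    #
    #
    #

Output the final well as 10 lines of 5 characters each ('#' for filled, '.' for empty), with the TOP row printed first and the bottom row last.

Answer: .....
.....
.....
.#...
.#.#.
.###.
.###.
.####
.#.##
####.

Derivation:
Drop 1: J rot3 at col 0 lands with bottom-row=0; cleared 0 line(s) (total 0); column heights now [1 3 0 0 0], max=3
Drop 2: S rot0 at col 2 lands with bottom-row=0; cleared 0 line(s) (total 0); column heights now [1 3 1 2 2], max=3
Drop 3: T rot0 at col 2 lands with bottom-row=2; cleared 0 line(s) (total 0); column heights now [1 3 3 4 3], max=4
Drop 4: Z rot1 at col 2 lands with bottom-row=3; cleared 0 line(s) (total 0); column heights now [1 3 5 6 3], max=6
Drop 5: I rot1 at col 1 lands with bottom-row=3; cleared 0 line(s) (total 0); column heights now [1 7 5 6 3], max=7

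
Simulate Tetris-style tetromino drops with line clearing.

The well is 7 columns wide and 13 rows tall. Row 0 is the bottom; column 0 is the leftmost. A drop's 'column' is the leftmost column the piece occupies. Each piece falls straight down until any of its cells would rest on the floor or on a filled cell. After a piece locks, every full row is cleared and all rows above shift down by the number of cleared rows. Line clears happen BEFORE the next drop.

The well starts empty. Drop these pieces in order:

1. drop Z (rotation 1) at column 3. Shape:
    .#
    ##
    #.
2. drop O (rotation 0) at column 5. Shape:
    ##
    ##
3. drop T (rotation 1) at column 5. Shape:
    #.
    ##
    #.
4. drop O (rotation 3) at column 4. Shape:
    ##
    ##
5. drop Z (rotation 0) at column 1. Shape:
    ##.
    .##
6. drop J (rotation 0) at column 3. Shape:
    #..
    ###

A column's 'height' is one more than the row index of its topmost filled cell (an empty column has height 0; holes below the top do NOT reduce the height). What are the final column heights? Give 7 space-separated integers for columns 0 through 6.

Drop 1: Z rot1 at col 3 lands with bottom-row=0; cleared 0 line(s) (total 0); column heights now [0 0 0 2 3 0 0], max=3
Drop 2: O rot0 at col 5 lands with bottom-row=0; cleared 0 line(s) (total 0); column heights now [0 0 0 2 3 2 2], max=3
Drop 3: T rot1 at col 5 lands with bottom-row=2; cleared 0 line(s) (total 0); column heights now [0 0 0 2 3 5 4], max=5
Drop 4: O rot3 at col 4 lands with bottom-row=5; cleared 0 line(s) (total 0); column heights now [0 0 0 2 7 7 4], max=7
Drop 5: Z rot0 at col 1 lands with bottom-row=2; cleared 0 line(s) (total 0); column heights now [0 4 4 3 7 7 4], max=7
Drop 6: J rot0 at col 3 lands with bottom-row=7; cleared 0 line(s) (total 0); column heights now [0 4 4 9 8 8 4], max=9

Answer: 0 4 4 9 8 8 4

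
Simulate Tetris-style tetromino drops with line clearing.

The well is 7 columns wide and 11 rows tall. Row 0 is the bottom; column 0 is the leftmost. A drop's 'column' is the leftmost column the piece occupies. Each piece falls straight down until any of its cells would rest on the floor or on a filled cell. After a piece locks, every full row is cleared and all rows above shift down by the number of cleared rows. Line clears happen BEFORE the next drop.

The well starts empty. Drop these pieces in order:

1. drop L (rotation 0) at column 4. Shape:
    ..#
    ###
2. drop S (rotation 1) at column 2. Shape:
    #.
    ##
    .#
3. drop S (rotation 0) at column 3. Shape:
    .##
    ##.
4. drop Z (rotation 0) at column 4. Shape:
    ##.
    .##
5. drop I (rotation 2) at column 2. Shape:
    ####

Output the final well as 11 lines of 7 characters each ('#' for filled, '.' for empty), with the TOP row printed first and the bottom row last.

Drop 1: L rot0 at col 4 lands with bottom-row=0; cleared 0 line(s) (total 0); column heights now [0 0 0 0 1 1 2], max=2
Drop 2: S rot1 at col 2 lands with bottom-row=0; cleared 0 line(s) (total 0); column heights now [0 0 3 2 1 1 2], max=3
Drop 3: S rot0 at col 3 lands with bottom-row=2; cleared 0 line(s) (total 0); column heights now [0 0 3 3 4 4 2], max=4
Drop 4: Z rot0 at col 4 lands with bottom-row=4; cleared 0 line(s) (total 0); column heights now [0 0 3 3 6 6 5], max=6
Drop 5: I rot2 at col 2 lands with bottom-row=6; cleared 0 line(s) (total 0); column heights now [0 0 7 7 7 7 5], max=7

Answer: .......
.......
.......
.......
..####.
....##.
.....##
....##.
..###..
..##..#
...####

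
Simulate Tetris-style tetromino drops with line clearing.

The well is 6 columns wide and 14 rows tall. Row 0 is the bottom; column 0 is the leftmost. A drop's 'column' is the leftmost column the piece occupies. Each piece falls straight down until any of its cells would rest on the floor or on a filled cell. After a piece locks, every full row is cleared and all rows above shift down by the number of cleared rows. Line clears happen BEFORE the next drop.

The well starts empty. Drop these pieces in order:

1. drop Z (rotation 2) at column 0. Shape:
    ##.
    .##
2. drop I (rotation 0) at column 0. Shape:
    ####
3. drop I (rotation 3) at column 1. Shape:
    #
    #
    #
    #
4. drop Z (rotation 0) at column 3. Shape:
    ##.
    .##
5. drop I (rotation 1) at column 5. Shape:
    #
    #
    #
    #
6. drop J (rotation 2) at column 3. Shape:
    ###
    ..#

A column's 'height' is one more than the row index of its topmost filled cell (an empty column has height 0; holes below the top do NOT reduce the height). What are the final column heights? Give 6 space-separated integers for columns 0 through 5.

Answer: 2 6 1 6 6 6

Derivation:
Drop 1: Z rot2 at col 0 lands with bottom-row=0; cleared 0 line(s) (total 0); column heights now [2 2 1 0 0 0], max=2
Drop 2: I rot0 at col 0 lands with bottom-row=2; cleared 0 line(s) (total 0); column heights now [3 3 3 3 0 0], max=3
Drop 3: I rot3 at col 1 lands with bottom-row=3; cleared 0 line(s) (total 0); column heights now [3 7 3 3 0 0], max=7
Drop 4: Z rot0 at col 3 lands with bottom-row=2; cleared 1 line(s) (total 1); column heights now [2 6 1 3 3 0], max=6
Drop 5: I rot1 at col 5 lands with bottom-row=0; cleared 0 line(s) (total 1); column heights now [2 6 1 3 3 4], max=6
Drop 6: J rot2 at col 3 lands with bottom-row=4; cleared 0 line(s) (total 1); column heights now [2 6 1 6 6 6], max=6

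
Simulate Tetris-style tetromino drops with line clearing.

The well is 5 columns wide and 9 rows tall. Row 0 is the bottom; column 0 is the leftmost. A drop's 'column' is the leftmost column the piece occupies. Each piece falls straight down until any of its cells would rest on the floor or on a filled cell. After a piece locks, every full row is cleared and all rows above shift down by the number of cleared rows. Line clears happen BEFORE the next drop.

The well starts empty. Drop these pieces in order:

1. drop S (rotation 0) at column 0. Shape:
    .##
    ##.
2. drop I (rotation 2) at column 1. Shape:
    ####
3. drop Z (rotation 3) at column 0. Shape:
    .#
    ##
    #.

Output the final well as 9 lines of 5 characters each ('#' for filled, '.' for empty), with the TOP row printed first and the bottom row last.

Answer: .....
.....
.....
.....
.....
.#...
##...
.##..
##...

Derivation:
Drop 1: S rot0 at col 0 lands with bottom-row=0; cleared 0 line(s) (total 0); column heights now [1 2 2 0 0], max=2
Drop 2: I rot2 at col 1 lands with bottom-row=2; cleared 0 line(s) (total 0); column heights now [1 3 3 3 3], max=3
Drop 3: Z rot3 at col 0 lands with bottom-row=2; cleared 1 line(s) (total 1); column heights now [3 4 2 0 0], max=4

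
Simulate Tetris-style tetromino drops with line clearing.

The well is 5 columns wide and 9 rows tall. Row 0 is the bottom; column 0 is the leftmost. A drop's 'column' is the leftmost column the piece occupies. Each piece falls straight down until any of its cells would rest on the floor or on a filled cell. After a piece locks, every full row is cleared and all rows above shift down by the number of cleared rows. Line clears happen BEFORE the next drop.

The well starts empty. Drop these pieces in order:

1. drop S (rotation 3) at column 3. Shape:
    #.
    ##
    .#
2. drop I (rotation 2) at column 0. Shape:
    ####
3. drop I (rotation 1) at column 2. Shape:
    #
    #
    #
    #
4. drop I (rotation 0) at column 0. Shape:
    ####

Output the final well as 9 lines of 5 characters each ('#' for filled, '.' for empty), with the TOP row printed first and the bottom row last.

Answer: ####.
..#..
..#..
..#..
..#..
####.
...#.
...##
....#

Derivation:
Drop 1: S rot3 at col 3 lands with bottom-row=0; cleared 0 line(s) (total 0); column heights now [0 0 0 3 2], max=3
Drop 2: I rot2 at col 0 lands with bottom-row=3; cleared 0 line(s) (total 0); column heights now [4 4 4 4 2], max=4
Drop 3: I rot1 at col 2 lands with bottom-row=4; cleared 0 line(s) (total 0); column heights now [4 4 8 4 2], max=8
Drop 4: I rot0 at col 0 lands with bottom-row=8; cleared 0 line(s) (total 0); column heights now [9 9 9 9 2], max=9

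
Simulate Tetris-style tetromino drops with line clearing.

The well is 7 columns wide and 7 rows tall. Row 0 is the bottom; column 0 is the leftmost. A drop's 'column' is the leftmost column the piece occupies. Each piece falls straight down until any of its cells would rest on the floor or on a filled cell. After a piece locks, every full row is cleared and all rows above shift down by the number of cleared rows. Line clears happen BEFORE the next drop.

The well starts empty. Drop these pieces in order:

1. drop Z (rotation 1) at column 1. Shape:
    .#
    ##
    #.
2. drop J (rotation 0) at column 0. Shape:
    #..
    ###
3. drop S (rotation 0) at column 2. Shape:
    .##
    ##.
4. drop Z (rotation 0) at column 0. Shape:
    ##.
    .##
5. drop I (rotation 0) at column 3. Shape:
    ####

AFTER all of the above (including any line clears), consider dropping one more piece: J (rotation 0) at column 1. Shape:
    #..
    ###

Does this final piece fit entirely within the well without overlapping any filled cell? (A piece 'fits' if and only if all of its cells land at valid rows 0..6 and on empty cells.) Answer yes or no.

Answer: no

Derivation:
Drop 1: Z rot1 at col 1 lands with bottom-row=0; cleared 0 line(s) (total 0); column heights now [0 2 3 0 0 0 0], max=3
Drop 2: J rot0 at col 0 lands with bottom-row=3; cleared 0 line(s) (total 0); column heights now [5 4 4 0 0 0 0], max=5
Drop 3: S rot0 at col 2 lands with bottom-row=4; cleared 0 line(s) (total 0); column heights now [5 4 5 6 6 0 0], max=6
Drop 4: Z rot0 at col 0 lands with bottom-row=5; cleared 0 line(s) (total 0); column heights now [7 7 6 6 6 0 0], max=7
Drop 5: I rot0 at col 3 lands with bottom-row=6; cleared 0 line(s) (total 0); column heights now [7 7 6 7 7 7 7], max=7
Test piece J rot0 at col 1 (width 3): heights before test = [7 7 6 7 7 7 7]; fits = False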